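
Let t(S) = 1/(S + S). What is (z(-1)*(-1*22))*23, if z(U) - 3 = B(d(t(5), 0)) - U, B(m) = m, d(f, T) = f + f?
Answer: -10626/5 ≈ -2125.2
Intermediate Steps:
t(S) = 1/(2*S)
d(f, T) = 2*f
z(U) = 16/5 - U (z(U) = 3 + (2*((½)/5) - U) = 3 + (2*((½)*(⅕)) - U) = 3 + (2*(⅒) - U) = 3 + (⅕ - U) = 16/5 - U)
(z(-1)*(-1*22))*23 = ((16/5 - 1*(-1))*(-1*22))*23 = ((16/5 + 1)*(-22))*23 = ((21/5)*(-22))*23 = -462/5*23 = -10626/5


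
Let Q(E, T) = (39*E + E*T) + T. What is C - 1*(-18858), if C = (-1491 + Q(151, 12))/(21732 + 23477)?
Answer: 852557544/45209 ≈ 18858.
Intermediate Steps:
Q(E, T) = T + 39*E + E*T
C = 6222/45209 (C = (-1491 + (12 + 39*151 + 151*12))/(21732 + 23477) = (-1491 + (12 + 5889 + 1812))/45209 = (-1491 + 7713)*(1/45209) = 6222*(1/45209) = 6222/45209 ≈ 0.13763)
C - 1*(-18858) = 6222/45209 - 1*(-18858) = 6222/45209 + 18858 = 852557544/45209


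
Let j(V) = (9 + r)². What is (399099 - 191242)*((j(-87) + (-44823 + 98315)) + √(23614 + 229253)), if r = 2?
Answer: 11143837341 + 207857*√252867 ≈ 1.1248e+10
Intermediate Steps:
j(V) = 121 (j(V) = (9 + 2)² = 11² = 121)
(399099 - 191242)*((j(-87) + (-44823 + 98315)) + √(23614 + 229253)) = (399099 - 191242)*((121 + (-44823 + 98315)) + √(23614 + 229253)) = 207857*((121 + 53492) + √252867) = 207857*(53613 + √252867) = 11143837341 + 207857*√252867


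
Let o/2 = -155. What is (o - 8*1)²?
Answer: 101124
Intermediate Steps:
o = -310 (o = 2*(-155) = -310)
(o - 8*1)² = (-310 - 8*1)² = (-310 - 8)² = (-318)² = 101124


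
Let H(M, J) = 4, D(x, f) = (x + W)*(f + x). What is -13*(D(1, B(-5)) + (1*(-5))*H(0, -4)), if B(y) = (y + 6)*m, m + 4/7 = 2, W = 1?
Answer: 1378/7 ≈ 196.86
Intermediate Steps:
m = 10/7 (m = -4/7 + 2 = 10/7 ≈ 1.4286)
B(y) = 60/7 + 10*y/7 (B(y) = (y + 6)*(10/7) = (6 + y)*(10/7) = 60/7 + 10*y/7)
D(x, f) = (1 + x)*(f + x) (D(x, f) = (x + 1)*(f + x) = (1 + x)*(f + x))
-13*(D(1, B(-5)) + (1*(-5))*H(0, -4)) = -13*(((60/7 + (10/7)*(-5)) + 1 + 1² + (60/7 + (10/7)*(-5))*1) + (1*(-5))*4) = -13*(((60/7 - 50/7) + 1 + 1 + (60/7 - 50/7)*1) - 5*4) = -13*((10/7 + 1 + 1 + (10/7)*1) - 20) = -13*((10/7 + 1 + 1 + 10/7) - 20) = -13*(34/7 - 20) = -13*(-106/7) = 1378/7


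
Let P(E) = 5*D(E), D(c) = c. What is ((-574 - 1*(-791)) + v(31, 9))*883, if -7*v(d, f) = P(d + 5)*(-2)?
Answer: 1659157/7 ≈ 2.3702e+5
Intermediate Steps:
P(E) = 5*E
v(d, f) = 50/7 + 10*d/7 (v(d, f) = -5*(d + 5)*(-2)/7 = -5*(5 + d)*(-2)/7 = -(25 + 5*d)*(-2)/7 = -(-50 - 10*d)/7 = 50/7 + 10*d/7)
((-574 - 1*(-791)) + v(31, 9))*883 = ((-574 - 1*(-791)) + (50/7 + (10/7)*31))*883 = ((-574 + 791) + (50/7 + 310/7))*883 = (217 + 360/7)*883 = (1879/7)*883 = 1659157/7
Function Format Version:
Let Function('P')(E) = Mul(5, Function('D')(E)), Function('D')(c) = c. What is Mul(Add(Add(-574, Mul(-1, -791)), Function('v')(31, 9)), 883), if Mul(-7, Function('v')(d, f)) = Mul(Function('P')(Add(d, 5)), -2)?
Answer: Rational(1659157, 7) ≈ 2.3702e+5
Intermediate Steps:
Function('P')(E) = Mul(5, E)
Function('v')(d, f) = Add(Rational(50, 7), Mul(Rational(10, 7), d)) (Function('v')(d, f) = Mul(Rational(-1, 7), Mul(Mul(5, Add(d, 5)), -2)) = Mul(Rational(-1, 7), Mul(Mul(5, Add(5, d)), -2)) = Mul(Rational(-1, 7), Mul(Add(25, Mul(5, d)), -2)) = Mul(Rational(-1, 7), Add(-50, Mul(-10, d))) = Add(Rational(50, 7), Mul(Rational(10, 7), d)))
Mul(Add(Add(-574, Mul(-1, -791)), Function('v')(31, 9)), 883) = Mul(Add(Add(-574, Mul(-1, -791)), Add(Rational(50, 7), Mul(Rational(10, 7), 31))), 883) = Mul(Add(Add(-574, 791), Add(Rational(50, 7), Rational(310, 7))), 883) = Mul(Add(217, Rational(360, 7)), 883) = Mul(Rational(1879, 7), 883) = Rational(1659157, 7)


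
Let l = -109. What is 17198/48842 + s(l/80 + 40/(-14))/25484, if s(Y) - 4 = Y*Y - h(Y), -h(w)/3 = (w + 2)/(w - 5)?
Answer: 5155058192223123/14603606707020800 ≈ 0.35300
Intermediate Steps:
h(w) = -3*(2 + w)/(-5 + w) (h(w) = -3*(w + 2)/(w - 5) = -3*(2 + w)/(-5 + w))
s(Y) = 4 + Y² - 3*(-2 - Y)/(-5 + Y) (s(Y) = 4 + (Y*Y - 3*(-2 - Y)/(-5 + Y)) = 4 + (Y² - 3*(-2 - Y)/(-5 + Y)) = 4 + Y² - 3*(-2 - Y)/(-5 + Y))
17198/48842 + s(l/80 + 40/(-14))/25484 = 17198/48842 + ((6 + 3*(-109/80 + 40/(-14)) + (-5 + (-109/80 + 40/(-14)))*(4 + (-109/80 + 40/(-14))²))/(-5 + (-109/80 + 40/(-14))))/25484 = 17198*(1/48842) + ((6 + 3*(-109*1/80 + 40*(-1/14)) + (-5 + (-109*1/80 + 40*(-1/14)))*(4 + (-109*1/80 + 40*(-1/14))²))/(-5 + (-109*1/80 + 40*(-1/14))))*(1/25484) = 8599/24421 + ((6 + 3*(-109/80 - 20/7) + (-5 + (-109/80 - 20/7))*(4 + (-109/80 - 20/7)²))/(-5 + (-109/80 - 20/7)))*(1/25484) = 8599/24421 + ((6 + 3*(-2363/560) + (-5 - 2363/560)*(4 + (-2363/560)²))/(-5 - 2363/560))*(1/25484) = 8599/24421 + ((6 - 7089/560 - 5163*(4 + 5583769/313600)/560)/(-5163/560))*(1/25484) = 8599/24421 - 560*(6 - 7089/560 - 5163/560*6838169/313600)/5163*(1/25484) = 8599/24421 - 560*(6 - 7089/560 - 35305466547/175616000)/5163*(1/25484) = 8599/24421 - 560/5163*(-36474880947/175616000)*(1/25484) = 8599/24421 + (12158293649/539705600)*(1/25484) = 8599/24421 + 528621463/597993804800 = 5155058192223123/14603606707020800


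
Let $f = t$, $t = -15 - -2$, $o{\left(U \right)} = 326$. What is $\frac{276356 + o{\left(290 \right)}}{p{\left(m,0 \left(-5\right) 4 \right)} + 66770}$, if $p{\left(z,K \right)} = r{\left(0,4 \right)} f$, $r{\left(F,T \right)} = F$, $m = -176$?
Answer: $\frac{138341}{33385} \approx 4.1438$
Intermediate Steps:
$t = -13$ ($t = -15 + 2 = -13$)
$f = -13$
$p{\left(z,K \right)} = 0$ ($p{\left(z,K \right)} = 0 \left(-13\right) = 0$)
$\frac{276356 + o{\left(290 \right)}}{p{\left(m,0 \left(-5\right) 4 \right)} + 66770} = \frac{276356 + 326}{0 + 66770} = \frac{276682}{66770} = 276682 \cdot \frac{1}{66770} = \frac{138341}{33385}$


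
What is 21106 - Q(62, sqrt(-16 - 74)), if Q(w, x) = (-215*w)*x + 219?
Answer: 20887 + 39990*I*sqrt(10) ≈ 20887.0 + 1.2646e+5*I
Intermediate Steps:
Q(w, x) = 219 - 215*w*x (Q(w, x) = -215*w*x + 219 = 219 - 215*w*x)
21106 - Q(62, sqrt(-16 - 74)) = 21106 - (219 - 215*62*sqrt(-16 - 74)) = 21106 - (219 - 215*62*sqrt(-90)) = 21106 - (219 - 215*62*3*I*sqrt(10)) = 21106 - (219 - 39990*I*sqrt(10)) = 21106 + (-219 + 39990*I*sqrt(10)) = 20887 + 39990*I*sqrt(10)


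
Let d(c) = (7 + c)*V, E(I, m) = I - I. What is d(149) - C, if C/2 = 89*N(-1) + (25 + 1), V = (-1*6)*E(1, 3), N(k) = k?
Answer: 126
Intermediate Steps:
E(I, m) = 0
V = 0 (V = -1*6*0 = -6*0 = 0)
d(c) = 0 (d(c) = (7 + c)*0 = 0)
C = -126 (C = 2*(89*(-1) + (25 + 1)) = 2*(-89 + 26) = 2*(-63) = -126)
d(149) - C = 0 - 1*(-126) = 0 + 126 = 126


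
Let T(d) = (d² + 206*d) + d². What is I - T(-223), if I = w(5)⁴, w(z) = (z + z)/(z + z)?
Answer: -53519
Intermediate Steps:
w(z) = 1 (w(z) = (2*z)/((2*z)) = (2*z)*(1/(2*z)) = 1)
T(d) = 2*d² + 206*d
I = 1 (I = 1⁴ = 1)
I - T(-223) = 1 - 2*(-223)*(103 - 223) = 1 - 2*(-223)*(-120) = 1 - 1*53520 = 1 - 53520 = -53519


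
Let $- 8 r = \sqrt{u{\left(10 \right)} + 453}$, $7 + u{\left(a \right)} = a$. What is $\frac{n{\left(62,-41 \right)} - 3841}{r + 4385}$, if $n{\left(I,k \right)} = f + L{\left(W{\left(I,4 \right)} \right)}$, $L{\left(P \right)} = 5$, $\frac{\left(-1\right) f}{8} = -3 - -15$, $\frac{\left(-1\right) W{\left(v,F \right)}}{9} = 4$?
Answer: $- \frac{137934560}{153825743} - \frac{7864 \sqrt{114}}{153825743} \approx -0.89724$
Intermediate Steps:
$W{\left(v,F \right)} = -36$ ($W{\left(v,F \right)} = \left(-9\right) 4 = -36$)
$u{\left(a \right)} = -7 + a$
$f = -96$ ($f = - 8 \left(-3 - -15\right) = - 8 \left(-3 + 15\right) = \left(-8\right) 12 = -96$)
$r = - \frac{\sqrt{114}}{4}$ ($r = - \frac{\sqrt{\left(-7 + 10\right) + 453}}{8} = - \frac{\sqrt{3 + 453}}{8} = - \frac{\sqrt{456}}{8} = - \frac{2 \sqrt{114}}{8} = - \frac{\sqrt{114}}{4} \approx -2.6693$)
$n{\left(I,k \right)} = -91$ ($n{\left(I,k \right)} = -96 + 5 = -91$)
$\frac{n{\left(62,-41 \right)} - 3841}{r + 4385} = \frac{-91 - 3841}{- \frac{\sqrt{114}}{4} + 4385} = - \frac{3932}{4385 - \frac{\sqrt{114}}{4}}$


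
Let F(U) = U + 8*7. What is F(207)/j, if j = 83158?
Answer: 263/83158 ≈ 0.0031627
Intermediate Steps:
F(U) = 56 + U (F(U) = U + 56 = 56 + U)
F(207)/j = (56 + 207)/83158 = 263*(1/83158) = 263/83158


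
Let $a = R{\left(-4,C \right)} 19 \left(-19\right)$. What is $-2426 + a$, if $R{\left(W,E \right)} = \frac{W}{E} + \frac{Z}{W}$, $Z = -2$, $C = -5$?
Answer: $- \frac{28953}{10} \approx -2895.3$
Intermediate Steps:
$R{\left(W,E \right)} = - \frac{2}{W} + \frac{W}{E}$ ($R{\left(W,E \right)} = \frac{W}{E} - \frac{2}{W} = - \frac{2}{W} + \frac{W}{E}$)
$a = - \frac{4693}{10}$ ($a = \left(- \frac{2}{-4} - \frac{4}{-5}\right) 19 \left(-19\right) = \left(\left(-2\right) \left(- \frac{1}{4}\right) - - \frac{4}{5}\right) 19 \left(-19\right) = \left(\frac{1}{2} + \frac{4}{5}\right) 19 \left(-19\right) = \frac{13}{10} \cdot 19 \left(-19\right) = \frac{247}{10} \left(-19\right) = - \frac{4693}{10} \approx -469.3$)
$-2426 + a = -2426 - \frac{4693}{10} = - \frac{28953}{10}$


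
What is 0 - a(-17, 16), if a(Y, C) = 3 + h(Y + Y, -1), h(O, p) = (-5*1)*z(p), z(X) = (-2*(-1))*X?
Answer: -13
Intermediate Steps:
z(X) = 2*X
h(O, p) = -10*p (h(O, p) = (-5*1)*(2*p) = -10*p)
a(Y, C) = 13 (a(Y, C) = 3 - 10*(-1) = 3 + 10 = 13)
0 - a(-17, 16) = 0 - 1*13 = 0 - 13 = -13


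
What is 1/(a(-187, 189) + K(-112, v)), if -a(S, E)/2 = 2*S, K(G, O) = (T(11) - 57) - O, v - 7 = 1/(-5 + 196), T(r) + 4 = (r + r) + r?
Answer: 191/136182 ≈ 0.0014025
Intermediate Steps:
T(r) = -4 + 3*r (T(r) = -4 + ((r + r) + r) = -4 + (2*r + r) = -4 + 3*r)
v = 1338/191 (v = 7 + 1/(-5 + 196) = 7 + 1/191 = 1338/191 ≈ 7.0052)
K(G, O) = -28 - O (K(G, O) = ((-4 + 3*11) - 57) - O = ((-4 + 33) - 57) - O = (29 - 57) - O = -28 - O)
a(S, E) = -4*S
1/(a(-187, 189) + K(-112, v)) = 1/(-4*(-187) + (-28 - 1*1338/191)) = 1/(748 + (-28 - 1338/191)) = 1/(748 - 6686/191) = 1/(136182/191) = 191/136182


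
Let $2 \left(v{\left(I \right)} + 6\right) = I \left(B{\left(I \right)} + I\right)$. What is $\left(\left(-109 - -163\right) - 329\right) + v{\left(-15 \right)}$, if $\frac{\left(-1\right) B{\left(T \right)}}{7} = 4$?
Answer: $\frac{83}{2} \approx 41.5$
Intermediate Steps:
$B{\left(T \right)} = -28$ ($B{\left(T \right)} = \left(-7\right) 4 = -28$)
$v{\left(I \right)} = -6 + \frac{I \left(-28 + I\right)}{2}$
$\left(\left(-109 - -163\right) - 329\right) + v{\left(-15 \right)} = \left(\left(-109 - -163\right) - 329\right) - \left(-204 - \frac{225}{2}\right) = \left(\left(-109 + 163\right) - 329\right) + \left(-6 + \frac{1}{2} \cdot 225 + 210\right) = \left(54 - 329\right) + \left(-6 + \frac{225}{2} + 210\right) = -275 + \frac{633}{2} = \frac{83}{2}$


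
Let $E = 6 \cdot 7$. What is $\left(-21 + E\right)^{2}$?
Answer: $441$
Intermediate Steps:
$E = 42$
$\left(-21 + E\right)^{2} = \left(-21 + 42\right)^{2} = 21^{2} = 441$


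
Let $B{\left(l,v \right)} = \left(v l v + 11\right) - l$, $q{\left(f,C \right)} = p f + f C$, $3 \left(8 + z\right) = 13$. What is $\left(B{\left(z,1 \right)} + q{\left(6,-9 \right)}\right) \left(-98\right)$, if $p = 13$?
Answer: $-3430$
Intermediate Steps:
$z = - \frac{11}{3}$ ($z = -8 + \frac{1}{3} \cdot 13 = -8 + \frac{13}{3} = - \frac{11}{3} \approx -3.6667$)
$q{\left(f,C \right)} = 13 f + C f$ ($q{\left(f,C \right)} = 13 f + f C = 13 f + C f$)
$B{\left(l,v \right)} = 11 - l + l v^{2}$ ($B{\left(l,v \right)} = \left(l v v + 11\right) - l = \left(l v^{2} + 11\right) - l = \left(11 + l v^{2}\right) - l = 11 - l + l v^{2}$)
$\left(B{\left(z,1 \right)} + q{\left(6,-9 \right)}\right) \left(-98\right) = \left(\left(11 - - \frac{11}{3} - \frac{11 \cdot 1^{2}}{3}\right) + 6 \left(13 - 9\right)\right) \left(-98\right) = \left(\left(11 + \frac{11}{3} - \frac{11}{3}\right) + 6 \cdot 4\right) \left(-98\right) = \left(\left(11 + \frac{11}{3} - \frac{11}{3}\right) + 24\right) \left(-98\right) = \left(11 + 24\right) \left(-98\right) = 35 \left(-98\right) = -3430$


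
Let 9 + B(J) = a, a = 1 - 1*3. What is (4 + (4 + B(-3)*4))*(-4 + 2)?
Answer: 72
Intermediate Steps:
a = -2 (a = 1 - 3 = -2)
B(J) = -11 (B(J) = -9 - 2 = -11)
(4 + (4 + B(-3)*4))*(-4 + 2) = (4 + (4 - 11*4))*(-4 + 2) = (4 + (4 - 44))*(-2) = (4 - 40)*(-2) = -36*(-2) = 72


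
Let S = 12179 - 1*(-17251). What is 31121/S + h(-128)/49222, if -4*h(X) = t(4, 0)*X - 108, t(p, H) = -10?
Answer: 380803718/362150865 ≈ 1.0515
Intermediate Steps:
S = 29430 (S = 12179 + 17251 = 29430)
h(X) = 27 + 5*X/2 (h(X) = -(-10*X - 108)/4 = -(-108 - 10*X)/4 = 27 + 5*X/2)
31121/S + h(-128)/49222 = 31121/29430 + (27 + (5/2)*(-128))/49222 = 31121*(1/29430) + (27 - 320)*(1/49222) = 31121/29430 - 293*1/49222 = 31121/29430 - 293/49222 = 380803718/362150865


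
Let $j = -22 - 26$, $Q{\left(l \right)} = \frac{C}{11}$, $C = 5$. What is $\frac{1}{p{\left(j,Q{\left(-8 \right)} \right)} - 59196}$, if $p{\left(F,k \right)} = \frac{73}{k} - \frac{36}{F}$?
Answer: $- \frac{20}{1180693} \approx -1.6939 \cdot 10^{-5}$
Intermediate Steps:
$Q{\left(l \right)} = \frac{5}{11}$
$j = -48$ ($j = -22 - 26 = -48$)
$p{\left(F,k \right)} = - \frac{36}{F} + \frac{73}{k}$
$\frac{1}{p{\left(j,Q{\left(-8 \right)} \right)} - 59196} = \frac{1}{\left(- \frac{36}{-48} + \frac{73}{\frac{5}{11}}\right) - 59196} = \frac{1}{\left(\left(-36\right) \left(- \frac{1}{48}\right) + 73 \cdot \frac{11}{5}\right) - 59196} = \frac{1}{\left(\frac{3}{4} + \frac{803}{5}\right) - 59196} = \frac{1}{\frac{3227}{20} - 59196} = \frac{1}{- \frac{1180693}{20}} = - \frac{20}{1180693}$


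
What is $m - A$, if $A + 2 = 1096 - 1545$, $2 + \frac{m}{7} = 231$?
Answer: $2054$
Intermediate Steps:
$m = 1603$ ($m = -14 + 7 \cdot 231 = -14 + 1617 = 1603$)
$A = -451$ ($A = -2 + \left(1096 - 1545\right) = -2 - 449 = -451$)
$m - A = 1603 - -451 = 1603 + 451 = 2054$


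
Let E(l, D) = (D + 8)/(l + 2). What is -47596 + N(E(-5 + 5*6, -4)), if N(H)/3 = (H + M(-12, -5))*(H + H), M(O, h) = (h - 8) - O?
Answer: -11566012/243 ≈ -47597.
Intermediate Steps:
M(O, h) = -8 + h - O (M(O, h) = (-8 + h) - O = -8 + h - O)
E(l, D) = (8 + D)/(2 + l)
N(H) = 6*H*(-1 + H) (N(H) = 3*((H + (-8 - 5 - 1*(-12)))*(H + H)) = 3*((H + (-8 - 5 + 12))*(2*H)) = 3*((H - 1)*(2*H)) = 3*((-1 + H)*(2*H)) = 3*(2*H*(-1 + H)) = 6*H*(-1 + H))
-47596 + N(E(-5 + 5*6, -4)) = -47596 + 6*((8 - 4)/(2 + (-5 + 5*6)))*(-1 + (8 - 4)/(2 + (-5 + 5*6))) = -47596 + 6*(4/(2 + (-5 + 30)))*(-1 + 4/(2 + (-5 + 30))) = -47596 + 6*(4/(2 + 25))*(-1 + 4/(2 + 25)) = -47596 + 6*(4/27)*(-1 + 4/27) = -47596 + 6*(4/27)*(-23/27) = -47596 - 184/243 = -11566012/243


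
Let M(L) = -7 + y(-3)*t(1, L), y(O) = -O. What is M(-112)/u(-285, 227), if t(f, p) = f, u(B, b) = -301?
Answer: 4/301 ≈ 0.013289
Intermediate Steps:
M(L) = -4 (M(L) = -7 - 1*(-3)*1 = -7 + 3*1 = -7 + 3 = -4)
M(-112)/u(-285, 227) = -4/(-301) = -4*(-1/301) = 4/301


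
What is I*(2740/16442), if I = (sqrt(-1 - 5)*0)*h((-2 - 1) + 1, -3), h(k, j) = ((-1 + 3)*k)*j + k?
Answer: 0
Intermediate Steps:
h(k, j) = k + 2*j*k (h(k, j) = (2*k)*j + k = 2*j*k + k = k + 2*j*k)
I = 0 (I = (sqrt(-1 - 5)*0)*(((-2 - 1) + 1)*(1 + 2*(-3))) = (sqrt(-6)*0)*((-3 + 1)*(1 - 6)) = ((I*sqrt(6))*0)*(-2*(-5)) = 0*10 = 0)
I*(2740/16442) = 0*(2740/16442) = 0*(2740*(1/16442)) = 0*(1370/8221) = 0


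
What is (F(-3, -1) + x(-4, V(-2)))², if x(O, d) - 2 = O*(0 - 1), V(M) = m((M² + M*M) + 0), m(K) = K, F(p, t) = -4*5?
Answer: 196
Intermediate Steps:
F(p, t) = -20
V(M) = 2*M² (V(M) = (M² + M*M) + 0 = (M² + M²) + 0 = 2*M² + 0 = 2*M²)
x(O, d) = 2 - O (x(O, d) = 2 + O*(0 - 1) = 2 + O*(-1) = 2 - O)
(F(-3, -1) + x(-4, V(-2)))² = (-20 + (2 - 1*(-4)))² = (-20 + (2 + 4))² = (-20 + 6)² = (-14)² = 196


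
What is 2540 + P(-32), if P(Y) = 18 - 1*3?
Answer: 2555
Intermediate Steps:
P(Y) = 15 (P(Y) = 18 - 3 = 15)
2540 + P(-32) = 2540 + 15 = 2555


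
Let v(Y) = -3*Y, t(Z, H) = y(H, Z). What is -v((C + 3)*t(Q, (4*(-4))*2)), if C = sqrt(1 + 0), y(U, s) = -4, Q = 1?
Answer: -48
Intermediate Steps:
C = 1 (C = sqrt(1) = 1)
t(Z, H) = -4
-v((C + 3)*t(Q, (4*(-4))*2)) = -(-3)*(1 + 3)*(-4) = -(-3)*4*(-4) = -(-3)*(-16) = -1*48 = -48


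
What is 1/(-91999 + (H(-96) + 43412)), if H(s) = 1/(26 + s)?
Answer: -70/3401091 ≈ -2.0582e-5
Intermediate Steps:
1/(-91999 + (H(-96) + 43412)) = 1/(-91999 + (1/(26 - 96) + 43412)) = 1/(-91999 + (1/(-70) + 43412)) = 1/(-91999 + (-1/70 + 43412)) = 1/(-91999 + 3038839/70) = 1/(-3401091/70) = -70/3401091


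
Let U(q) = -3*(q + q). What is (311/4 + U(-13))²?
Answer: 388129/16 ≈ 24258.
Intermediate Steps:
U(q) = -6*q
(311/4 + U(-13))² = (311/4 - 6*(-13))² = (311*(¼) + 78)² = (311/4 + 78)² = (623/4)² = 388129/16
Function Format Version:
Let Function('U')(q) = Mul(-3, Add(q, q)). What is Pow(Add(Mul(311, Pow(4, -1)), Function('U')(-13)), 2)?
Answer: Rational(388129, 16) ≈ 24258.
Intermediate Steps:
Function('U')(q) = Mul(-6, q) (Function('U')(q) = Mul(-3, Mul(2, q)) = Mul(-6, q))
Pow(Add(Mul(311, Pow(4, -1)), Function('U')(-13)), 2) = Pow(Add(Mul(311, Pow(4, -1)), Mul(-6, -13)), 2) = Pow(Add(Mul(311, Rational(1, 4)), 78), 2) = Pow(Add(Rational(311, 4), 78), 2) = Pow(Rational(623, 4), 2) = Rational(388129, 16)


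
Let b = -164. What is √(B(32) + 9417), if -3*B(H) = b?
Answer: √85245/3 ≈ 97.323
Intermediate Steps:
B(H) = 164/3 (B(H) = -⅓*(-164) = 164/3)
√(B(32) + 9417) = √(164/3 + 9417) = √(28415/3) = √85245/3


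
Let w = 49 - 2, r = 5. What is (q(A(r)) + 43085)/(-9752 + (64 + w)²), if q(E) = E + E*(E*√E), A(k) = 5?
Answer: 43090/2569 + 25*√5/2569 ≈ 16.795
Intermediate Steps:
w = 47
q(E) = E + E^(5/2) (q(E) = E + E*E^(3/2) = E + E^(5/2))
(q(A(r)) + 43085)/(-9752 + (64 + w)²) = ((5 + 5^(5/2)) + 43085)/(-9752 + (64 + 47)²) = ((5 + 25*√5) + 43085)/(-9752 + 111²) = (43090 + 25*√5)/(-9752 + 12321) = (43090 + 25*√5)/2569 = (43090 + 25*√5)*(1/2569) = 43090/2569 + 25*√5/2569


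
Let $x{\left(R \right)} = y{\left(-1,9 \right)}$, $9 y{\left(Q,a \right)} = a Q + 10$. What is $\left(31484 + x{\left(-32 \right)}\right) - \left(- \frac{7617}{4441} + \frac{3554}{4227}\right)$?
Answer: $\frac{1773118548968}{56316321} \approx 31485.0$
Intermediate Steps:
$y{\left(Q,a \right)} = \frac{10}{9} + \frac{Q a}{9}$ ($y{\left(Q,a \right)} = \frac{a Q + 10}{9} = \frac{Q a + 10}{9} = \frac{10 + Q a}{9} = \frac{10}{9} + \frac{Q a}{9}$)
$x{\left(R \right)} = \frac{1}{9}$ ($x{\left(R \right)} = \frac{10}{9} + \frac{1}{9} \left(-1\right) 9 = \frac{10}{9} - 1 = \frac{1}{9}$)
$\left(31484 + x{\left(-32 \right)}\right) - \left(- \frac{7617}{4441} + \frac{3554}{4227}\right) = \left(31484 + \frac{1}{9}\right) - \left(- \frac{7617}{4441} + \frac{3554}{4227}\right) = \frac{283357}{9} - - \frac{16413745}{18772107} = \frac{283357}{9} + \left(- \frac{3554}{4227} + \frac{7617}{4441}\right) = \frac{283357}{9} + \frac{16413745}{18772107} = \frac{1773118548968}{56316321}$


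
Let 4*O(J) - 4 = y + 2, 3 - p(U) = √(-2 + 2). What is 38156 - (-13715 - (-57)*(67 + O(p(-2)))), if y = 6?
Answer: 47881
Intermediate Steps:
p(U) = 3 (p(U) = 3 - √(-2 + 2) = 3 - √0 = 3 - 1*0 = 3 + 0 = 3)
O(J) = 3 (O(J) = 1 + (6 + 2)/4 = 1 + (¼)*8 = 1 + 2 = 3)
38156 - (-13715 - (-57)*(67 + O(p(-2)))) = 38156 - (-13715 - (-57)*(67 + 3)) = 38156 - (-13715 - (-57)*70) = 38156 - (-13715 - 1*(-3990)) = 38156 - (-13715 + 3990) = 38156 - 1*(-9725) = 38156 + 9725 = 47881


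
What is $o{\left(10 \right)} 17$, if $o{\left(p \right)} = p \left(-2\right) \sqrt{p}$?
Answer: $- 340 \sqrt{10} \approx -1075.2$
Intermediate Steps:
$o{\left(p \right)} = - 2 p^{\frac{3}{2}}$ ($o{\left(p \right)} = - 2 p \sqrt{p} = - 2 p^{\frac{3}{2}}$)
$o{\left(10 \right)} 17 = - 2 \cdot 10^{\frac{3}{2}} \cdot 17 = - 2 \cdot 10 \sqrt{10} \cdot 17 = - 20 \sqrt{10} \cdot 17 = - 340 \sqrt{10}$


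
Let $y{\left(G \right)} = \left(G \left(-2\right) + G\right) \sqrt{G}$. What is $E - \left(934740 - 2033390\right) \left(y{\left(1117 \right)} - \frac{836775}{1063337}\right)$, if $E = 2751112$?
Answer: $\frac{2006036326994}{1063337} - 1227192050 \sqrt{1117} \approx -4.1013 \cdot 10^{10}$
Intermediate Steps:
$y{\left(G \right)} = - G^{\frac{3}{2}}$ ($y{\left(G \right)} = \left(- 2 G + G\right) \sqrt{G} = - G \sqrt{G} = - G^{\frac{3}{2}}$)
$E - \left(934740 - 2033390\right) \left(y{\left(1117 \right)} - \frac{836775}{1063337}\right) = 2751112 - \left(934740 - 2033390\right) \left(- 1117^{\frac{3}{2}} - \frac{836775}{1063337}\right) = 2751112 - - 1098650 \left(- 1117 \sqrt{1117} - \frac{836775}{1063337}\right) = 2751112 - - 1098650 \left(- \frac{836775}{1063337} - 1117 \sqrt{1117}\right) = 2751112 - \left(\frac{919322853750}{1063337} + 1227192050 \sqrt{1117}\right) = \frac{2006036326994}{1063337} - 1227192050 \sqrt{1117}$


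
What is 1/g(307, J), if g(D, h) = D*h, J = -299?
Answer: -1/91793 ≈ -1.0894e-5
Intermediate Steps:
1/g(307, J) = 1/(307*(-299)) = 1/(-91793) = -1/91793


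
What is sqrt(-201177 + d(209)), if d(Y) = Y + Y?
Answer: I*sqrt(200759) ≈ 448.06*I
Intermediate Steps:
d(Y) = 2*Y
sqrt(-201177 + d(209)) = sqrt(-201177 + 2*209) = sqrt(-201177 + 418) = sqrt(-200759) = I*sqrt(200759)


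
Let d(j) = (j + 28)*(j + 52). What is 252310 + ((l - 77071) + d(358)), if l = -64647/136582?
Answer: 45549895771/136582 ≈ 3.3350e+5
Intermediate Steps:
d(j) = (28 + j)*(52 + j)
l = -64647/136582 (l = -64647*1/136582 = -64647/136582 ≈ -0.47332)
252310 + ((l - 77071) + d(358)) = 252310 + ((-64647/136582 - 77071) + (1456 + 358² + 80*358)) = 252310 + (-10526575969/136582 + (1456 + 128164 + 28640)) = 252310 + (-10526575969/136582 + 158260) = 252310 + 11088891351/136582 = 45549895771/136582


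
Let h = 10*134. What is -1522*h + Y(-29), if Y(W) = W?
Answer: -2039509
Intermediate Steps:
h = 1340
-1522*h + Y(-29) = -1522*1340 - 29 = -2039480 - 29 = -2039509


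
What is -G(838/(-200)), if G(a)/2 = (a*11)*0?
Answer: 0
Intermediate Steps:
G(a) = 0 (G(a) = 2*((a*11)*0) = 2*((11*a)*0) = 2*0 = 0)
-G(838/(-200)) = -1*0 = 0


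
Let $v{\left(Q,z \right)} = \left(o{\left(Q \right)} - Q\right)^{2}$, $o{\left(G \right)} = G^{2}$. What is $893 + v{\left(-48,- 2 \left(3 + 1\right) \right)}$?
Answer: $5532797$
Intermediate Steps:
$v{\left(Q,z \right)} = \left(Q^{2} - Q\right)^{2}$
$893 + v{\left(-48,- 2 \left(3 + 1\right) \right)} = 893 + \left(-48\right)^{2} \left(-1 - 48\right)^{2} = 893 + 2304 \left(-49\right)^{2} = 893 + 2304 \cdot 2401 = 893 + 5531904 = 5532797$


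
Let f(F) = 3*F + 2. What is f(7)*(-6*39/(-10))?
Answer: 2691/5 ≈ 538.20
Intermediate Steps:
f(F) = 2 + 3*F
f(7)*(-6*39/(-10)) = (2 + 3*7)*(-6*39/(-10)) = (2 + 21)*(-234*(-⅒)) = 23*(117/5) = 2691/5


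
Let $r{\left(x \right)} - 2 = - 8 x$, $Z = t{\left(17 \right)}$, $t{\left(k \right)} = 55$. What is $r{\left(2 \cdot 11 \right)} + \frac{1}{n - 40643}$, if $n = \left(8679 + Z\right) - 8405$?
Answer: $- \frac{7014637}{40314} \approx -174.0$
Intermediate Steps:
$Z = 55$
$r{\left(x \right)} = 2 - 8 x$
$n = 329$ ($n = \left(8679 + 55\right) - 8405 = 8734 - 8405 = 329$)
$r{\left(2 \cdot 11 \right)} + \frac{1}{n - 40643} = \left(2 - 8 \cdot 2 \cdot 11\right) + \frac{1}{329 - 40643} = \left(2 - 176\right) + \frac{1}{-40314} = \left(2 - 176\right) - \frac{1}{40314} = -174 - \frac{1}{40314} = - \frac{7014637}{40314}$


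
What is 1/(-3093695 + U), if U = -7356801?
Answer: -1/10450496 ≈ -9.5689e-8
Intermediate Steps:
1/(-3093695 + U) = 1/(-3093695 - 7356801) = 1/(-10450496) = -1/10450496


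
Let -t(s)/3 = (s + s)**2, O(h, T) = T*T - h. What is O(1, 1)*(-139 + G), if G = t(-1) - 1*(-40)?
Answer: 0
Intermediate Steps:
O(h, T) = T**2 - h
t(s) = -12*s**2 (t(s) = -3*(s + s)**2 = -3*4*s**2 = -12*s**2)
G = 28 (G = -12*(-1)**2 - 1*(-40) = -12*1 + 40 = -12 + 40 = 28)
O(1, 1)*(-139 + G) = (1**2 - 1*1)*(-139 + 28) = (1 - 1)*(-111) = 0*(-111) = 0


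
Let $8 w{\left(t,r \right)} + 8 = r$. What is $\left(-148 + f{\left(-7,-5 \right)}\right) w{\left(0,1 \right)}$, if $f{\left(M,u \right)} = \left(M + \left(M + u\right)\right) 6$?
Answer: $\frac{917}{4} \approx 229.25$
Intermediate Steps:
$f{\left(M,u \right)} = 6 u + 12 M$ ($f{\left(M,u \right)} = \left(u + 2 M\right) 6 = 6 u + 12 M$)
$w{\left(t,r \right)} = -1 + \frac{r}{8}$
$\left(-148 + f{\left(-7,-5 \right)}\right) w{\left(0,1 \right)} = \left(-148 + \left(6 \left(-5\right) + 12 \left(-7\right)\right)\right) \left(-1 + \frac{1}{8} \cdot 1\right) = \left(-148 - 114\right) \left(-1 + \frac{1}{8}\right) = \left(-148 - 114\right) \left(- \frac{7}{8}\right) = \left(-262\right) \left(- \frac{7}{8}\right) = \frac{917}{4}$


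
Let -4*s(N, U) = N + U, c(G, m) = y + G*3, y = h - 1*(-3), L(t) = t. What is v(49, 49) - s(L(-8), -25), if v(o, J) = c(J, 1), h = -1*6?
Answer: 543/4 ≈ 135.75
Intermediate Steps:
h = -6
y = -3 (y = -6 - 1*(-3) = -6 + 3 = -3)
c(G, m) = -3 + 3*G (c(G, m) = -3 + G*3 = -3 + 3*G)
v(o, J) = -3 + 3*J
s(N, U) = -N/4 - U/4 (s(N, U) = -(N + U)/4 = -N/4 - U/4)
v(49, 49) - s(L(-8), -25) = (-3 + 3*49) - (-1/4*(-8) - 1/4*(-25)) = (-3 + 147) - (2 + 25/4) = 144 - 1*33/4 = 144 - 33/4 = 543/4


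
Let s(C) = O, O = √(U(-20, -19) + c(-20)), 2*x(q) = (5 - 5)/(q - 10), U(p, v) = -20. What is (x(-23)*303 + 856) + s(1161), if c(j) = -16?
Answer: 856 + 6*I ≈ 856.0 + 6.0*I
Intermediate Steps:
x(q) = 0 (x(q) = ((5 - 5)/(q - 10))/2 = (0/(-10 + q))/2 = (½)*0 = 0)
O = 6*I (O = √(-20 - 16) = √(-36) = 6*I ≈ 6.0*I)
s(C) = 6*I
(x(-23)*303 + 856) + s(1161) = (0*303 + 856) + 6*I = (0 + 856) + 6*I = 856 + 6*I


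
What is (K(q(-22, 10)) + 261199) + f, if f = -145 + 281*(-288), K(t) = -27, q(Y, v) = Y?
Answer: 180099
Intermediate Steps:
f = -81073 (f = -145 - 80928 = -81073)
(K(q(-22, 10)) + 261199) + f = (-27 + 261199) - 81073 = 261172 - 81073 = 180099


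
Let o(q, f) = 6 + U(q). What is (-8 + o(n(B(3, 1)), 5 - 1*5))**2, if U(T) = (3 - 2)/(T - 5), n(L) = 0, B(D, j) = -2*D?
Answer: 121/25 ≈ 4.8400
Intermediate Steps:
U(T) = 1/(-5 + T)
o(q, f) = 6 + 1/(-5 + q)
(-8 + o(n(B(3, 1)), 5 - 1*5))**2 = (-8 + (-29 + 6*0)/(-5 + 0))**2 = (-8 + (-29 + 0)/(-5))**2 = (-8 - 1/5*(-29))**2 = (-8 + 29/5)**2 = (-11/5)**2 = 121/25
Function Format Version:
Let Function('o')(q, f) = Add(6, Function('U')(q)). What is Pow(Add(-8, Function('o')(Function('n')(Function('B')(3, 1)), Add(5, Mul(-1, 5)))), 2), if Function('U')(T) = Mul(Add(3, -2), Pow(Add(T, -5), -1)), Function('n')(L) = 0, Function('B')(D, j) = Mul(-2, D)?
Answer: Rational(121, 25) ≈ 4.8400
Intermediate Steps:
Function('U')(T) = Pow(Add(-5, T), -1) (Function('U')(T) = Mul(1, Pow(Add(-5, T), -1)) = Pow(Add(-5, T), -1))
Function('o')(q, f) = Add(6, Pow(Add(-5, q), -1))
Pow(Add(-8, Function('o')(Function('n')(Function('B')(3, 1)), Add(5, Mul(-1, 5)))), 2) = Pow(Add(-8, Mul(Pow(Add(-5, 0), -1), Add(-29, Mul(6, 0)))), 2) = Pow(Add(-8, Mul(Pow(-5, -1), Add(-29, 0))), 2) = Pow(Add(-8, Mul(Rational(-1, 5), -29)), 2) = Pow(Add(-8, Rational(29, 5)), 2) = Pow(Rational(-11, 5), 2) = Rational(121, 25)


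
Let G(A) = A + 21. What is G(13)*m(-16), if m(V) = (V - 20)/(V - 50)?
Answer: 204/11 ≈ 18.545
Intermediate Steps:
G(A) = 21 + A
m(V) = (-20 + V)/(-50 + V)
G(13)*m(-16) = (21 + 13)*((-20 - 16)/(-50 - 16)) = 34*(-36/(-66)) = 34*(-1/66*(-36)) = 34*(6/11) = 204/11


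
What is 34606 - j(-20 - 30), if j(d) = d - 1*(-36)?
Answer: 34620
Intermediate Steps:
j(d) = 36 + d (j(d) = d + 36 = 36 + d)
34606 - j(-20 - 30) = 34606 - (36 + (-20 - 30)) = 34606 - (36 - 50) = 34606 - 1*(-14) = 34606 + 14 = 34620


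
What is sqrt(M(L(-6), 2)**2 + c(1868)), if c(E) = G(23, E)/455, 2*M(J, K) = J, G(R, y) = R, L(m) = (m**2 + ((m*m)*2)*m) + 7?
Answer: sqrt(31327271885)/910 ≈ 194.50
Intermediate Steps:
L(m) = 7 + m**2 + 2*m**3 (L(m) = (m**2 + (m**2*2)*m) + 7 = (m**2 + (2*m**2)*m) + 7 = (m**2 + 2*m**3) + 7 = 7 + m**2 + 2*m**3)
M(J, K) = J/2
c(E) = 23/455
sqrt(M(L(-6), 2)**2 + c(1868)) = sqrt(((7 + (-6)**2 + 2*(-6)**3)/2)**2 + 23/455) = sqrt(((7 + 36 + 2*(-216))/2)**2 + 23/455) = sqrt(((7 + 36 - 432)/2)**2 + 23/455) = sqrt(((1/2)*(-389))**2 + 23/455) = sqrt((-389/2)**2 + 23/455) = sqrt(151321/4 + 23/455) = sqrt(68851147/1820) = sqrt(31327271885)/910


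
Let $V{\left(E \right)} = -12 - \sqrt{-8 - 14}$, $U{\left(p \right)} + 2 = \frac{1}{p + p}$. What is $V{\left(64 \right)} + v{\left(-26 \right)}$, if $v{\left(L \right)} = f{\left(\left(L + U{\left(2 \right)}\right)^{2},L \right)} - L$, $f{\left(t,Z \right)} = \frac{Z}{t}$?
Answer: $\frac{172078}{12321} - i \sqrt{22} \approx 13.966 - 4.6904 i$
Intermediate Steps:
$U{\left(p \right)} = -2 + \frac{1}{2 p}$ ($U{\left(p \right)} = -2 + \frac{1}{p + p} = -2 + \frac{1}{2 p}$)
$v{\left(L \right)} = - L + \frac{L}{\left(- \frac{7}{4} + L\right)^{2}}$ ($v{\left(L \right)} = \frac{L}{\left(L - \left(2 - \frac{1}{2 \cdot 2}\right)\right)^{2}} - L = \frac{L}{\left(L + \left(-2 + \frac{1}{2} \cdot \frac{1}{2}\right)\right)^{2}} - L = \frac{L}{\left(L + \left(-2 + \frac{1}{4}\right)\right)^{2}} - L = \frac{L}{\left(L - \frac{7}{4}\right)^{2}} - L = \frac{L}{\left(- \frac{7}{4} + L\right)^{2}} - L = - L + \frac{L}{\left(- \frac{7}{4} + L\right)^{2}}$)
$V{\left(E \right)} = -12 - i \sqrt{22}$ ($V{\left(E \right)} = -12 - \sqrt{-22} = -12 - i \sqrt{22}$)
$V{\left(64 \right)} + v{\left(-26 \right)} = \left(-12 - i \sqrt{22}\right) + \left(\left(-1\right) \left(-26\right) + 16 \left(-26\right) \frac{1}{\left(-7 + 4 \left(-26\right)\right)^{2}}\right) = \left(-12 - i \sqrt{22}\right) + \left(26 + 16 \left(-26\right) \frac{1}{\left(-7 - 104\right)^{2}}\right) = \left(-12 - i \sqrt{22}\right) + \left(26 + 16 \left(-26\right) \frac{1}{12321}\right) = \left(-12 - i \sqrt{22}\right) + \left(26 - \frac{416}{12321}\right) = \left(-12 - i \sqrt{22}\right) + \frac{319930}{12321} = \frac{172078}{12321} - i \sqrt{22}$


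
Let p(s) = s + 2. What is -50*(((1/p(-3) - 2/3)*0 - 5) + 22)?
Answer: -850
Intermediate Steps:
p(s) = 2 + s
-50*(((1/p(-3) - 2/3)*0 - 5) + 22) = -50*(((1/(2 - 3) - 2/3)*0 - 5) + 22) = -50*(((1/(-1) - 2*⅓)*0 - 5) + 22) = -50*(((1*(-1) - ⅔)*0 - 5) + 22) = -50*(((-1 - ⅔)*0 - 5) + 22) = -50*((-5/3*0 - 5) + 22) = -50*((0 - 5) + 22) = -50*(-5 + 22) = -50*17 = -850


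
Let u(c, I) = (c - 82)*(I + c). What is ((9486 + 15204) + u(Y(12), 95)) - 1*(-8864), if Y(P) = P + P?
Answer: 26652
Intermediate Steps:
Y(P) = 2*P
u(c, I) = (-82 + c)*(I + c)
((9486 + 15204) + u(Y(12), 95)) - 1*(-8864) = ((9486 + 15204) + ((2*12)² - 82*95 - 164*12 + 95*(2*12))) - 1*(-8864) = (24690 + (24² - 7790 - 82*24 + 95*24)) + 8864 = (24690 + (576 - 7790 - 1968 + 2280)) + 8864 = (24690 - 6902) + 8864 = 17788 + 8864 = 26652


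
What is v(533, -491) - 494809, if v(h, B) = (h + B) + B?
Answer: -495258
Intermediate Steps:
v(h, B) = h + 2*B (v(h, B) = (B + h) + B = h + 2*B)
v(533, -491) - 494809 = (533 + 2*(-491)) - 494809 = (533 - 982) - 494809 = -449 - 494809 = -495258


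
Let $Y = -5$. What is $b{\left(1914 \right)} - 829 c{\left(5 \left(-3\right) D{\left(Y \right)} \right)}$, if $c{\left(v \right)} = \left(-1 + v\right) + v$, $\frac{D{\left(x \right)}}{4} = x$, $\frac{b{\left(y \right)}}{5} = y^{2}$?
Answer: $17820409$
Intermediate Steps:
$b{\left(y \right)} = 5 y^{2}$
$D{\left(x \right)} = 4 x$
$c{\left(v \right)} = -1 + 2 v$
$b{\left(1914 \right)} - 829 c{\left(5 \left(-3\right) D{\left(Y \right)} \right)} = 5 \cdot 1914^{2} - 829 \left(-1 + 2 \cdot 5 \left(-3\right) 4 \left(-5\right)\right) = 5 \cdot 3663396 - 829 \left(-1 + 2 \left(\left(-15\right) \left(-20\right)\right)\right) = 18316980 - 829 \left(-1 + 2 \cdot 300\right) = 18316980 - 829 \left(-1 + 600\right) = 18316980 - 829 \cdot 599 = 18316980 - 496571 = 17820409$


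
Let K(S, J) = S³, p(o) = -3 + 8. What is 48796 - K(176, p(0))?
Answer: -5402980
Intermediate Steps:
p(o) = 5
48796 - K(176, p(0)) = 48796 - 1*176³ = 48796 - 1*5451776 = 48796 - 5451776 = -5402980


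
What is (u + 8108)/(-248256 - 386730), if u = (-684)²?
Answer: -237982/317493 ≈ -0.74957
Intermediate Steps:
u = 467856
(u + 8108)/(-248256 - 386730) = (467856 + 8108)/(-248256 - 386730) = 475964/(-634986) = 475964*(-1/634986) = -237982/317493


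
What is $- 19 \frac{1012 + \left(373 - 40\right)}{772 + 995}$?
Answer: $- \frac{1345}{93} \approx -14.462$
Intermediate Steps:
$- 19 \frac{1012 + \left(373 - 40\right)}{772 + 995} = - 19 \frac{1012 + \left(373 - 40\right)}{1767} = - 19 \left(1012 + 333\right) \frac{1}{1767} = - 19 \cdot 1345 \cdot \frac{1}{1767} = \left(-19\right) \frac{1345}{1767} = - \frac{1345}{93}$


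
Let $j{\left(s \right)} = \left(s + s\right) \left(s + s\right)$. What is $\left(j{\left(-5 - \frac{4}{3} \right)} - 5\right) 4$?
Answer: $\frac{5596}{9} \approx 621.78$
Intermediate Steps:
$j{\left(s \right)} = 4 s^{2}$ ($j{\left(s \right)} = 2 s 2 s = 4 s^{2}$)
$\left(j{\left(-5 - \frac{4}{3} \right)} - 5\right) 4 = \left(4 \left(-5 - \frac{4}{3}\right)^{2} - 5\right) 4 = \left(4 \left(- \frac{19}{3}\right)^{2} - 5\right) 4 = \left(4 \cdot \frac{361}{9} - 5\right) 4 = \left(\frac{1444}{9} - 5\right) 4 = \frac{1399}{9} \cdot 4 = \frac{5596}{9}$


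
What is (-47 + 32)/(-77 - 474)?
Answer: 15/551 ≈ 0.027223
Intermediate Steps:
(-47 + 32)/(-77 - 474) = -15/(-551) = -15*(-1/551) = 15/551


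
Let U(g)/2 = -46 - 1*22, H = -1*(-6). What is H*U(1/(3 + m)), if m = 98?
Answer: -816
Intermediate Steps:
H = 6
U(g) = -136 (U(g) = 2*(-46 - 1*22) = 2*(-46 - 22) = 2*(-68) = -136)
H*U(1/(3 + m)) = 6*(-136) = -816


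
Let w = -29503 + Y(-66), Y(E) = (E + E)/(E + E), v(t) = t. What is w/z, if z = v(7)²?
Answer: -29502/49 ≈ -602.08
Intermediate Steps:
Y(E) = 1 (Y(E) = (2*E)/((2*E)) = (2*E)*(1/(2*E)) = 1)
w = -29502 (w = -29503 + 1 = -29502)
z = 49 (z = 7² = 49)
w/z = -29502/49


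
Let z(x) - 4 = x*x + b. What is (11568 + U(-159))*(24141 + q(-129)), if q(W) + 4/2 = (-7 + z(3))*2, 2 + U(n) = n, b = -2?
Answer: 275444829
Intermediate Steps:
U(n) = -2 + n
z(x) = 2 + x² (z(x) = 4 + (x*x - 2) = 4 + (x² - 2) = 4 + (-2 + x²) = 2 + x²)
q(W) = 6 (q(W) = -2 + (-7 + (2 + 3²))*2 = -2 + (-7 + (2 + 9))*2 = -2 + (-7 + 11)*2 = -2 + 4*2 = -2 + 8 = 6)
(11568 + U(-159))*(24141 + q(-129)) = (11568 + (-2 - 159))*(24141 + 6) = (11568 - 161)*24147 = 11407*24147 = 275444829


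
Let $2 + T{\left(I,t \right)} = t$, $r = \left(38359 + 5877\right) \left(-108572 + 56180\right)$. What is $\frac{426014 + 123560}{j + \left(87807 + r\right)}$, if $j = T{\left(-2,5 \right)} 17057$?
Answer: $- \frac{274787}{1158736767} \approx -0.00023714$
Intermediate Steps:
$r = -2317612512$ ($r = 44236 \left(-52392\right) = -2317612512$)
$T{\left(I,t \right)} = -2 + t$
$j = 51171$ ($j = \left(-2 + 5\right) 17057 = 3 \cdot 17057 = 51171$)
$\frac{426014 + 123560}{j + \left(87807 + r\right)} = \frac{426014 + 123560}{51171 + \left(87807 - 2317612512\right)} = \frac{549574}{51171 - 2317524705} = \frac{549574}{-2317473534} = 549574 \left(- \frac{1}{2317473534}\right) = - \frac{274787}{1158736767}$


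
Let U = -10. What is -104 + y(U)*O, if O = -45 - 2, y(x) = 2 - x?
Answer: -668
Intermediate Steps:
O = -47
-104 + y(U)*O = -104 + (2 - 1*(-10))*(-47) = -104 + (2 + 10)*(-47) = -104 + 12*(-47) = -104 - 564 = -668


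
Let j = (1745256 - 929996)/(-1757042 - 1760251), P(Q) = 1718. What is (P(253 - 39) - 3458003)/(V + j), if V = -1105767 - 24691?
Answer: 12156767036505/3976152825454 ≈ 3.0574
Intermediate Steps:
V = -1130458
j = -815260/3517293 (j = 815260/(-3517293) = 815260*(-1/3517293) = -815260/3517293 ≈ -0.23179)
(P(253 - 39) - 3458003)/(V + j) = (1718 - 3458003)/(-1130458 - 815260/3517293) = -3456285/(-3976152825454/3517293) = -3456285*(-3517293/3976152825454) = 12156767036505/3976152825454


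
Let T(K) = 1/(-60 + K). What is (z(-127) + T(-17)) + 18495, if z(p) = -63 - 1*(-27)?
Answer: 1421342/77 ≈ 18459.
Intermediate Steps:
z(p) = -36 (z(p) = -63 + 27 = -36)
(z(-127) + T(-17)) + 18495 = (-36 + 1/(-60 - 17)) + 18495 = (-36 + 1/(-77)) + 18495 = (-36 - 1/77) + 18495 = -2773/77 + 18495 = 1421342/77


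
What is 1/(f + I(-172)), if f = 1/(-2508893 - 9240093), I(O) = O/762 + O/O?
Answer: 4476363666/3465950489 ≈ 1.2915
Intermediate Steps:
I(O) = 1 + O/762 (I(O) = O*(1/762) + 1 = O/762 + 1 = 1 + O/762)
f = -1/11748986 (f = 1/(-11748986) = -1/11748986 ≈ -8.5114e-8)
1/(f + I(-172)) = 1/(-1/11748986 + (1 + (1/762)*(-172))) = 1/(-1/11748986 + (1 - 86/381)) = 1/(-1/11748986 + 295/381) = 1/(3465950489/4476363666) = 4476363666/3465950489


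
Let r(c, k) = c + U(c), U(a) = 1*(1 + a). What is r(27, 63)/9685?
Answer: 11/1937 ≈ 0.0056789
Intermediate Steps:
U(a) = 1 + a
r(c, k) = 1 + 2*c (r(c, k) = c + (1 + c) = 1 + 2*c)
r(27, 63)/9685 = (1 + 2*27)/9685 = (1 + 54)*(1/9685) = 55*(1/9685) = 11/1937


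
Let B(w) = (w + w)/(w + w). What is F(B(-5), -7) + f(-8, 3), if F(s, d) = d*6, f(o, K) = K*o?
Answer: -66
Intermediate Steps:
B(w) = 1 (B(w) = (2*w)/((2*w)) = (2*w)*(1/(2*w)) = 1)
F(s, d) = 6*d
F(B(-5), -7) + f(-8, 3) = 6*(-7) + 3*(-8) = -42 - 24 = -66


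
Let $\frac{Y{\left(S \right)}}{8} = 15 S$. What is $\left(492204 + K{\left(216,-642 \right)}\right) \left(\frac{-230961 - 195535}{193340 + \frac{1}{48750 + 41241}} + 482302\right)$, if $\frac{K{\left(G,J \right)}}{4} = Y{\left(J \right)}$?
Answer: $\frac{1544399072758051220424}{17398859941} \approx 8.8764 \cdot 10^{10}$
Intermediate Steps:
$Y{\left(S \right)} = 120 S$ ($Y{\left(S \right)} = 8 \cdot 15 S = 120 S$)
$K{\left(G,J \right)} = 480 J$ ($K{\left(G,J \right)} = 4 \cdot 120 J = 480 J$)
$\left(492204 + K{\left(216,-642 \right)}\right) \left(\frac{-230961 - 195535}{193340 + \frac{1}{48750 + 41241}} + 482302\right) = \left(492204 + 480 \left(-642\right)\right) \left(\frac{-230961 - 195535}{193340 + \frac{1}{48750 + 41241}} + 482302\right) = \left(492204 - 308160\right) \left(- \frac{426496}{193340 + \frac{1}{89991}} + 482302\right) = 184044 \left(- \frac{426496}{193340 + \frac{1}{89991}} + 482302\right) = 184044 \left(- \frac{426496}{\frac{17398859941}{89991}} + 482302\right) = 184044 \left(\left(-426496\right) \frac{89991}{17398859941} + 482302\right) = 184044 \left(- \frac{38380801536}{17398859941} + 482302\right) = 184044 \cdot \frac{8391466566462646}{17398859941} = \frac{1544399072758051220424}{17398859941}$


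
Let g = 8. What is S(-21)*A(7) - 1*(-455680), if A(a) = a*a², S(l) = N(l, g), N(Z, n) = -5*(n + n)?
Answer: 428240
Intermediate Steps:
N(Z, n) = -10*n
S(l) = -80 (S(l) = -10*8 = -80)
A(a) = a³
S(-21)*A(7) - 1*(-455680) = -80*7³ - 1*(-455680) = -80*343 + 455680 = -27440 + 455680 = 428240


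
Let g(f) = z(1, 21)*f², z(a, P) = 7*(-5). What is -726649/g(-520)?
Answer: 103807/1352000 ≈ 0.076780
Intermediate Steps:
z(a, P) = -35
g(f) = -35*f²
-726649/g(-520) = -726649/((-35*(-520)²)) = -726649/((-35*270400)) = -726649/(-9464000) = -726649*(-1/9464000) = 103807/1352000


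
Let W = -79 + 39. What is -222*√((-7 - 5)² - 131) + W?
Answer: -40 - 222*√13 ≈ -840.43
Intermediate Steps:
W = -40
-222*√((-7 - 5)² - 131) + W = -222*√((-7 - 5)² - 131) - 40 = -222*√((-12)² - 131) - 40 = -222*√(144 - 131) - 40 = -222*√13 - 40 = -40 - 222*√13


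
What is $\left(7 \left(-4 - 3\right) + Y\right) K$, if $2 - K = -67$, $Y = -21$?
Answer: $-4830$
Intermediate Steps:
$K = 69$ ($K = 2 - -67 = 2 + 67 = 69$)
$\left(7 \left(-4 - 3\right) + Y\right) K = \left(7 \left(-4 - 3\right) - 21\right) 69 = \left(7 \left(-7\right) - 21\right) 69 = \left(-49 - 21\right) 69 = \left(-70\right) 69 = -4830$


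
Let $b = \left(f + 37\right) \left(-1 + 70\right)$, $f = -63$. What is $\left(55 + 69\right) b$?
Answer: $-222456$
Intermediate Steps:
$b = -1794$ ($b = \left(-63 + 37\right) \left(-1 + 70\right) = \left(-26\right) 69 = -1794$)
$\left(55 + 69\right) b = \left(55 + 69\right) \left(-1794\right) = 124 \left(-1794\right) = -222456$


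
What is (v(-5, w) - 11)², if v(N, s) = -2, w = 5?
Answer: 169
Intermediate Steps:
(v(-5, w) - 11)² = (-2 - 11)² = (-13)² = 169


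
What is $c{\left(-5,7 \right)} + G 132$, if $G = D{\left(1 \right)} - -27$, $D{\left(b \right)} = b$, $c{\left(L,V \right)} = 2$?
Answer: $3698$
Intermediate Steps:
$G = 28$ ($G = 1 - -27 = 1 + 27 = 28$)
$c{\left(-5,7 \right)} + G 132 = 2 + 28 \cdot 132 = 2 + 3696 = 3698$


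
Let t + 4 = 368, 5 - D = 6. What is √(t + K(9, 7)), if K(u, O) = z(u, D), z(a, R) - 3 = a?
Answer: 2*√94 ≈ 19.391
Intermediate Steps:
D = -1 (D = 5 - 1*6 = 5 - 6 = -1)
z(a, R) = 3 + a
t = 364 (t = -4 + 368 = 364)
K(u, O) = 3 + u
√(t + K(9, 7)) = √(364 + (3 + 9)) = √(364 + 12) = √376 = 2*√94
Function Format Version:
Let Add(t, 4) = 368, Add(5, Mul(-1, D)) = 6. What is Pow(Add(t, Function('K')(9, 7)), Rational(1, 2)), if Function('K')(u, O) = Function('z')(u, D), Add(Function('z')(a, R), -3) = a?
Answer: Mul(2, Pow(94, Rational(1, 2))) ≈ 19.391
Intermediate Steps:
D = -1 (D = Add(5, Mul(-1, 6)) = Add(5, -6) = -1)
Function('z')(a, R) = Add(3, a)
t = 364 (t = Add(-4, 368) = 364)
Function('K')(u, O) = Add(3, u)
Pow(Add(t, Function('K')(9, 7)), Rational(1, 2)) = Pow(Add(364, Add(3, 9)), Rational(1, 2)) = Pow(Add(364, 12), Rational(1, 2)) = Pow(376, Rational(1, 2)) = Mul(2, Pow(94, Rational(1, 2)))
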